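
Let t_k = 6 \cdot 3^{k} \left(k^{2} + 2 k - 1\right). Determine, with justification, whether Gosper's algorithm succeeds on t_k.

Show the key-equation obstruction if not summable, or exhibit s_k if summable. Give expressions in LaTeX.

Yes. s_k = 3^{k + 1} \left(k^{2} - k - 1\right).

r(k) = 3*(k**2 + 4*k + 2)/(k**2 + 2*k - 1) after simplifying.
Normal form (A,B,C) = (3, 1, k**2 + 2*k - 1).
f must satisfy (3)·f(k+1) − (1)·f(k) = k**2 + 2*k - 1.
deg f ≤ 2 (via 0,0,2).
Coefficient equations give f(k) = (k**2 - k - 1)/2.
Then R = B(k−1)f/C = (k**2 - k - 1)/(2*(k**2 + 2*k - 1)), so s_k = R(k)·t_k = 3**(k + 1)*(k**2 - k - 1).
Check: Δs_k = 6*3**k*(k**2 + 2*k - 1). ✓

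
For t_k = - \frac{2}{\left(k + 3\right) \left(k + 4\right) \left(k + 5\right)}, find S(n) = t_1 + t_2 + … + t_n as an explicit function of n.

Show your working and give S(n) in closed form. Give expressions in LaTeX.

S(n) = \frac{n \left(- n - 9\right)}{20 \left(n^{2} + 9 n + 20\right)}

Compute t_(k+1)/t_k: get (k + 3)/(k + 6).
Take A(k)=k + 3, B(k)=k + 6, C(k)=1.
Solve (k + 3)·f(k+1) − (k + 5)·f(k) = 1.
deg f ≤ 2 (via 1,1,0).
Solve for f: f(k) = k*(k + 7)/24 (degree 2 ≤ 2).
Get s_k = R·t_k = k*(-k - 7)/(12*(k + 3)*(k + 4)) with R(k) = B(k−1)f(k)/C(k) = k*(k + 5)*(k + 7)/24.
Check: Δs_k = -2/(k**3 + 12*k**2 + 47*k + 60). ✓
s_(n+1) = (-n**2 - 9*n - 8)/(12*(n**2 + 9*n + 20)) and s_(1) = -1/30, so S(n) = n*(-n - 9)/(20*(n**2 + 9*n + 20)).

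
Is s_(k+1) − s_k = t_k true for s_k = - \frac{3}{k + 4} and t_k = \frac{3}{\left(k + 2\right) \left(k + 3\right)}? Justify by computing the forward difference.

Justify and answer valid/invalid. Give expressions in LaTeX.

Invalid: residual \frac{6 \left(- 2 k - 7\right)}{k^{4} + 14 k^{3} + 71 k^{2} + 154 k + 120} ≠ 0.

s_(k+1) = -3/(k + 5)
s_(k+1) − s_k = 3/((k + 4)*(k + 5))
(s_(k+1) − s_k) − t_k = 6*(-2*k - 7)/(k**4 + 14*k**3 + 71*k**2 + 154*k + 120)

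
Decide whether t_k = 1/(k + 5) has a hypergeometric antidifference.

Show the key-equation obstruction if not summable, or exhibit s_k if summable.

t_(k+1)/t_k = (k + 5)/(k + 6).
Normal form (A,B,C) = (k + 5, k + 6, 1).
Key eq: (k + 5)·f(k+1) = (k + 5)·f(k) + (1).
d = 0 from the (1,1,0) case.
f = c0 ⇒ A·f(k+1) − B(k−1)·f(k) − C = -1. The system {-1 = 0} is inconsistent; no antidifference.

No — t_k has no hypergeometric antidifference.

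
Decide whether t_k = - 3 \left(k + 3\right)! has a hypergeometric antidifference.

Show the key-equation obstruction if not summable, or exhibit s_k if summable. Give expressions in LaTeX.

No — key equation has no polynomial f.

The ratio is k + 4.
So A=k + 4 and B=1, with C=1.
Need (k + 4)·f(k+1) − (1)·f(k) = 1.
deg f ≤ -1 (via 1,0,0).
Bound -1 < 0, so the key equation has no polynomial solution.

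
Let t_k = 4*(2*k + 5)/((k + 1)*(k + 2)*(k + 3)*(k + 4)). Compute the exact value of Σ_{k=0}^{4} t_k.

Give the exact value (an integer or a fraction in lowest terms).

Σ = 5/4

The ratio is (k + 1)*(2*k + 7)/((k + 5)*(2*k + 5)).
Take A(k)=k + 1, B(k)=k + 5, C(k)=k + 5/2.
Solve (k + 1)·f(k+1) − (k + 4)·f(k) = k + 5/2.
From deg A=1, deg B=1, deg C=1: d=3.
Solving with deg f ≤ 3: f(k) = k*(k + 2)*(k + 4)/6.
Certificate R = B(k−1)f/C = k*(k + 2)*(k + 4)**2/(3*(2*k + 5)) gives s_k = 4*k*(k + 4)/(3*(k**2 + 4*k + 3)).
Verify: 4*(2*k + 5)/(k**4 + 10*k**3 + 35*k**2 + 50*k + 24) matches t_k.
Telescoping: Σ = s_(5) − s_(0) = 5/4 − (0) = 5/4.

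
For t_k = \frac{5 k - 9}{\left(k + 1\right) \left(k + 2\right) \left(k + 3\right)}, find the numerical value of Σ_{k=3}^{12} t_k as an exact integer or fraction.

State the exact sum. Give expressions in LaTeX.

Ratio r(k) = (k + 1)*(5*k - 4)/((k + 4)*(5*k - 9)).
So A=k + 1 and B=k + 4, with C=k - 9/5.
Set up (k + 1)·f(k+1) − (k + 3)·f(k) − (k - 9/5) = 0.
Degrees (1,1,1) ⇒ d ≤ 2.
Match coefficients ⇒ f(k) = -k*(k + 8)/5.
R(k) = B(k−1)·f(k)/C(k) = -k*(k + 3)*(k + 8)/(5*k - 9); s_k = R·t_k = k*(-k - 8)/((k + 1)*(k + 2)).
s_(k+1) − s_k = (5*k - 9)/(k**3 + 6*k**2 + 11*k + 6) = t_k.
Evaluate s at k=13 and k=3: -13/10 and -33/20; difference 7/20.

Σ = 7/20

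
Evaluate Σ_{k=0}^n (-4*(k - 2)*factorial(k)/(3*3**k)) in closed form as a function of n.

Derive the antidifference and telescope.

r(k) = (k**2 - 1)/(3*(k - 2)) after simplifying.
A = k/3 + 1/3, B = 1, C = k - 2.
Need (k/3 + 1/3)·f(k+1) − (1)·f(k) = k - 2.
From deg A=1, deg B=0, deg C=1: d=0.
Solve for f: f(k) = 3 (degree 0 ≤ 0).
Certificate R = B(k−1)f/C = 3/(k - 2) gives s_k = -4*factorial(k)/3**k.
Verify: -4*(k - 2)*factorial(k)/(3*3**k) matches t_k.
Telescope: S(n) = s_(n+1) − s_(0) = -4*3**(-n - 1)*factorial(n + 1) − (-4) = 4 - 4*factorial(n + 1)/(3*3**n).

S(n) = 4 - 4*factorial(n + 1)/(3*3**n)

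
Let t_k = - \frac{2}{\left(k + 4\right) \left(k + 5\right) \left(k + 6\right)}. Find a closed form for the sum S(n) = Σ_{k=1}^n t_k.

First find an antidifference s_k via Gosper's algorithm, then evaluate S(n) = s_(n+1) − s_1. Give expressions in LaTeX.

r(k) = (k + 4)/(k + 7) after simplifying.
Gosper form: A/B · C(k+1)/C(k) with A=k + 4, B=k + 7, C=1.
Set up (k + 4)·f(k+1) − (k + 6)·f(k) − (1) = 0.
d = 2 from the (1,1,0) case.
Match coefficients ⇒ f(k) = k*(k + 9)/40.
Certificate R = B(k−1)f/C = k*(k + 6)*(k + 9)/40 gives s_k = k*(-k - 9)/(20*(k + 4)*(k + 5)).
Verify: -2/(k**3 + 15*k**2 + 74*k + 120) matches t_k.
Σ_(k=1)^n t_k = s_(n+1) − s_(1) = ((-n**2 - 11*n - 10)/(20*(n**2 + 11*n + 30))) − (-1/60), i.e. n*(-n - 11)/(30*(n**2 + 11*n + 30)).

S(n) = \frac{n \left(- n - 11\right)}{30 \left(n^{2} + 11 n + 30\right)}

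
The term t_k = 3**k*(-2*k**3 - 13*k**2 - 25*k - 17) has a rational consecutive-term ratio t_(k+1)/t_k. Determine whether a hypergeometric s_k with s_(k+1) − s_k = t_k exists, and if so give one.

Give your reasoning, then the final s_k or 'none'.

s_k = 3**k*(-k**3 - 2*k**2 - 2*k - 1)

Ratio r(k) = 3*(2*k**3 + 19*k**2 + 57*k + 57)/(2*k**3 + 13*k**2 + 25*k + 17).
Gosper form: A/B · C(k+1)/C(k) with A=3, B=1, C=k**3 + 13*k**2/2 + 25*k/2 + 17/2.
Solve (3)·f(k+1) − (1)·f(k) = k**3 + 13*k**2/2 + 25*k/2 + 17/2.
Bound: deg f ≤ 3.
A polynomial solution: f(k) = (k + 1)*(k**2 + k + 1)/2.
Then R = B(k−1)f/C = (k + 1)*(k**2 + k + 1)/(2*k**3 + 13*k**2 + 25*k + 17), so s_k = R(k)·t_k = 3**k*(-k**3 - 2*k**2 - 2*k - 1).
Verify: 3**k*(-2*k**3 - 13*k**2 - 25*k - 17) matches t_k.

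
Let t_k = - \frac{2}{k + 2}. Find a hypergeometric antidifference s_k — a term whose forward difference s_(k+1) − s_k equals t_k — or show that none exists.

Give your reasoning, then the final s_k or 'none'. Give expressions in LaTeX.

no hypergeometric antidifference exists

r(k) = (k + 2)/(k + 3) after simplifying.
So A=k + 2 and B=k + 3, with C=1.
Key eq: (k + 2)·f(k+1) = (k + 2)·f(k) + (1).
Bound: deg f ≤ 0.
Put f(k) = c0: A·f(k+1) − B(k−1)·f(k) − C = -1; need -1 = 0 — inconsistent ⇒ no f, not summable.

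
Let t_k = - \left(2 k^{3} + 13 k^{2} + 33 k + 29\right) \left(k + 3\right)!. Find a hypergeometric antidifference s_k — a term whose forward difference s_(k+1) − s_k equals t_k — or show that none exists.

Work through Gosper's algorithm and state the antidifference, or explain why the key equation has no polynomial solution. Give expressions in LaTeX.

s_k = - \left(2 k^{2} + 3 k + 3\right) \left(k + 3\right)!

The ratio is (2*k**4 + 27*k**3 + 141*k**2 + 337*k + 308)/(2*k**3 + 13*k**2 + 33*k + 29).
Gosper form: A/B · C(k+1)/C(k) with A=k + 4, B=1, C=k**3 + 13*k**2/2 + 33*k/2 + 29/2.
Key eq: (k + 4)·f(k+1) = (1)·f(k) + (k**3 + 13*k**2/2 + 33*k/2 + 29/2).
From deg A=1, deg B=0, deg C=3: d=2.
A polynomial solution: f(k) = (2*k**2 + 3*k + 3)/2.
So s_k = (B(k−1)f/C)·t_k = ((2*k**2 + 3*k + 3)/(2*k**3 + 13*k**2 + 33*k + 29))·t_k = -(2*k**2 + 3*k + 3)*factorial(k + 3).
Check: Δs_k = -(2*k**3 + 13*k**2 + 33*k + 29)*factorial(k + 3). ✓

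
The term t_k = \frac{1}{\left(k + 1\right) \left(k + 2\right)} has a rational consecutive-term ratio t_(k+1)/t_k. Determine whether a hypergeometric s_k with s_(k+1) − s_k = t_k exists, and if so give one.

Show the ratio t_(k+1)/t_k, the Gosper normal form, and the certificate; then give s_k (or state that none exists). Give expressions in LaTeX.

s_k = \frac{k}{k + 1}

Compute t_(k+1)/t_k: get (k + 1)/(k + 3).
Normal form (A,B,C) = (k + 1, k + 3, 1).
Key eq: (k + 1)·f(k+1) = (k + 2)·f(k) + (1).
d = 1 from the (1,1,0) case.
A polynomial solution: f(k) = k.
So s_k = (B(k−1)f/C)·t_k = (k*(k + 2))·t_k = k/(k + 1).
Δs = 1/(k**2 + 3*k + 2), as required.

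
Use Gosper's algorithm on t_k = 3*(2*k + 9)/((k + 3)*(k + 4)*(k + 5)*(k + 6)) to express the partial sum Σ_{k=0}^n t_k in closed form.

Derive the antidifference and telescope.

S(n) = (n**2 + 10*n + 9)/(5*(n**2 + 10*n + 24))

r(k) = (k + 3)*(2*k + 11)/((k + 7)*(2*k + 9)) after simplifying.
Factor: A=k + 3; B=k + 7; C=k + 9/2.
f must satisfy (k + 3)·f(k+1) − (k + 6)·f(k) = k + 9/2.
From deg A=1, deg B=1, deg C=1: d=3.
Match coefficients ⇒ f(k) = k*(k + 4)*(k + 8)/30.
Then R = B(k−1)f/C = k*(k + 4)*(k + 6)*(k + 8)/(15*(2*k + 9)), so s_k = R(k)·t_k = k*(k + 8)/(5*(k**2 + 8*k + 15)).
s_(k+1) − s_k = 3*(2*k + 9)/(k**4 + 18*k**3 + 119*k**2 + 342*k + 360) = t_k.
s_(n+1) = (n**2 + 10*n + 9)/(5*(n**2 + 10*n + 24)) and s_(0) = 0, so S(n) = (n**2 + 10*n + 9)/(5*(n**2 + 10*n + 24)).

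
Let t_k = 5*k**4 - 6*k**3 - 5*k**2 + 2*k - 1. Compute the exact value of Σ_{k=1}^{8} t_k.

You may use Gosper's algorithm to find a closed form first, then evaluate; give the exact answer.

Σ = 35128

Step 1: r(k) = (5*k**4 + 14*k**3 + 7*k**2 - 6*k - 5)/(5*k**4 - 6*k**3 - 5*k**2 + 2*k - 1).
Gosper form: A/B · C(k+1)/C(k) with A=1, B=1, C=k**4 - 6*k**3/5 - k**2 + 2*k/5 - 1/5.
Solve (1)·f(k+1) − (1)·f(k) = k**4 - 6*k**3/5 - k**2 + 2*k/5 - 1/5.
From deg A=0, deg B=0, deg C=4: d=5.
Solve for f: f(k) = k*(k**4 - 4*k**3 + 3*k**2 + 2*k - 3)/5 (degree 5 ≤ 5).
So s_k = (B(k−1)f/C)·t_k = (k*(k**4 - 4*k**3 + 3*k**2 + 2*k - 3)/(5*k**4 - 6*k**3 - 5*k**2 + 2*k - 1))·t_k = k*(k**4 - 4*k**3 + 3*k**2 + 2*k - 3).
Check: Δs_k = 5*k**4 - 6*k**3 - 5*k**2 + 2*k - 1. ✓
Σ_(k=1)^(8) t_k = s_(9) − s_(1) = 35127 − (-1) = 35128.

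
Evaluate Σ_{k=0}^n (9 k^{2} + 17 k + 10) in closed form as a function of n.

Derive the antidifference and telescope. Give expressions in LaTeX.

t_(k+1)/t_k = (9*k**2 + 35*k + 36)/(9*k**2 + 17*k + 10).
Gosper form: A/B · C(k+1)/C(k) with A=1, B=1, C=k**2 + 17*k/9 + 10/9.
f must satisfy (1)·f(k+1) − (1)·f(k) = k**2 + 17*k/9 + 10/9.
Degrees (0,0,2) ⇒ d ≤ 3.
Coefficient equations give f(k) = k*(3*k**2 + 4*k + 3)/9.
Get s_k = R·t_k = k*(3*k**2 + 4*k + 3) with R(k) = B(k−1)f(k)/C(k) = k*(3*k**2 + 4*k + 3)/(9*k**2 + 17*k + 10).
Check: Δs_k = 9*k**2 + 17*k + 10. ✓
Telescope: S(n) = s_(n+1) − s_(0) = 3*n**3 + 13*n**2 + 20*n + 10 − (0) = 3*n**3 + 13*n**2 + 20*n + 10.

S(n) = 3 n^{3} + 13 n^{2} + 20 n + 10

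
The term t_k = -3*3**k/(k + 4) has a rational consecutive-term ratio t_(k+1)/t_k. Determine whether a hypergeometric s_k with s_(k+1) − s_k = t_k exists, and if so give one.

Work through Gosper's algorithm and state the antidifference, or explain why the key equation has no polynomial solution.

not Gosper-summable; s_k does not exist

Compute t_(k+1)/t_k: get 3*(k + 4)/(k + 5).
A = 3*k + 12, B = k + 5, C = 1.
Key eq: (3*k + 12)·f(k+1) = (k + 4)·f(k) + (1).
deg f ≤ -1 (via 1,1,0).
deg f ≤ -1 is impossible — no certificate.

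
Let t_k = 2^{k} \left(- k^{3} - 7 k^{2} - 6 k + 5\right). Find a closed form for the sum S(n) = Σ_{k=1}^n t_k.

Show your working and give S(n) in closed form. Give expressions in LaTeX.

S(n) = - 2 \cdot 2^{n} n^{3} - 8 \cdot 2^{n} n^{2} - 2 \cdot 2^{n} n + 6 \cdot 2^{n} - 6

Step 1: r(k) = 2*(k**3 + 10*k**2 + 23*k + 9)/(k**3 + 7*k**2 + 6*k - 5).
Take A(k)=2, B(k)=1, C(k)=k**3 + 7*k**2 + 6*k - 5.
Set up (2)·f(k+1) − (1)·f(k) − (k**3 + 7*k**2 + 6*k - 5) = 0.
deg f ≤ 3 (via 0,0,3).
Solving with deg f ≤ 3: f(k) = k**3 + k**2 - 4*k - 1.
Get s_k = R·t_k = 2**k*(-k**3 - k**2 + 4*k + 1) with R(k) = B(k−1)f(k)/C(k) = (k**3 + k**2 - 4*k - 1)/(k**3 + 7*k**2 + 6*k - 5).
Verify: 2**k*(-k**3 - 7*k**2 - 6*k + 5) matches t_k.
Σ_(k=1)^n t_k = s_(n+1) − s_(1) = (2**(n + 1)*(-n**3 - 4*n**2 - n + 3)) − (6), i.e. -2*2**n*n**3 - 8*2**n*n**2 - 2*2**n*n + 6*2**n - 6.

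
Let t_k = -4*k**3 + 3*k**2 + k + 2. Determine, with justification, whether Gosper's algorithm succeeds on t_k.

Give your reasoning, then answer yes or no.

Yes. s_k = k*(-k**3 + 3*k**2 - 2*k + 2).

Compute t_(k+1)/t_k: get (4*k**3 + 9*k**2 + 5*k - 2)/(4*k**3 - 3*k**2 - k - 2).
Take A(k)=1, B(k)=1, C(k)=k**3 - 3*k**2/4 - k/4 - 1/2.
Set up (1)·f(k+1) − (1)·f(k) − (k**3 - 3*k**2/4 - k/4 - 1/2) = 0.
From deg A=0, deg B=0, deg C=3: d=4.
Match coefficients ⇒ f(k) = k*(k**3 - 3*k**2 + 2*k - 2)/4.
So s_k = (B(k−1)f/C)·t_k = (k*(k**3 - 3*k**2 + 2*k - 2)/(4*k**3 - 3*k**2 - k - 2))·t_k = k*(-k**3 + 3*k**2 - 2*k + 2).
Check: Δs_k = -4*k**3 + 3*k**2 + k + 2. ✓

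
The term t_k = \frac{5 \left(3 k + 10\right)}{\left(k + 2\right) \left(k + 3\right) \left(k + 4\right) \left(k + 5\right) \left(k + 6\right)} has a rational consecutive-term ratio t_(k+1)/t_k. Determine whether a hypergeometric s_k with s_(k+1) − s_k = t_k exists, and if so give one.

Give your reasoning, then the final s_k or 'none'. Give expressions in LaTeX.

s_k = \frac{k \left(k^{2} + 11 k + 38\right)}{8 \left(k^{3} + 11 k^{2} + 38 k + 40\right)}

The ratio is (k + 2)*(3*k + 13)/((k + 7)*(3*k + 10)).
Factor: A=k + 2; B=k + 7; C=k + 10/3.
Need (k + 2)·f(k+1) − (k + 6)·f(k) = k + 10/3.
deg f ≤ 4 (via 1,1,1).
A polynomial solution: f(k) = k*(k + 3)*(k**2 + 11*k + 38)/120.
R(k) = B(k−1)·f(k)/C(k) = k*(k + 3)*(k + 6)*(k**2 + 11*k + 38)/(40*(3*k + 10)); s_k = R·t_k = k*(k**2 + 11*k + 38)/(8*(k**3 + 11*k**2 + 38*k + 40)).
Δs = 5*(3*k + 10)/(k**5 + 20*k**4 + 155*k**3 + 580*k**2 + 1044*k + 720), as required.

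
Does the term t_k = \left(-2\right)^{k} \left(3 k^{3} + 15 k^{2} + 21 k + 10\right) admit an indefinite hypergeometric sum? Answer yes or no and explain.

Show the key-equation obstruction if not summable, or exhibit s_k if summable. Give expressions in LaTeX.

Yes. s_k = \left(-2\right)^{k} k \left(- k^{2} - 3 k - 1\right).

Step 1: r(k) = 2*(-3*k**3 - 24*k**2 - 60*k - 49)/(3*k**3 + 15*k**2 + 21*k + 10).
Take A(k)=-2, B(k)=1, C(k)=k**3 + 5*k**2 + 7*k + 10/3.
Solve (-2)·f(k+1) − (1)·f(k) = k**3 + 5*k**2 + 7*k + 10/3.
d = 3 from the (0,0,3) case.
A polynomial solution: f(k) = -k*(k**2 + 3*k + 1)/3.
So s_k = (B(k−1)f/C)·t_k = (-k*(k**2 + 3*k + 1)/(3*k**3 + 15*k**2 + 21*k + 10))·t_k = (-2)**k*k*(-k**2 - 3*k - 1).
Δs = (-2)**k*(3*k**3 + 15*k**2 + 21*k + 10), as required.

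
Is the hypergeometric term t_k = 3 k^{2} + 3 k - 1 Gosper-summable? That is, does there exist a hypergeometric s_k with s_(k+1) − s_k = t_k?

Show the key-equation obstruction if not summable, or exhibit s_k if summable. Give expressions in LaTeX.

t_(k+1)/t_k = (3*k**2 + 9*k + 5)/(3*k**2 + 3*k - 1).
Factor: A=1; B=1; C=k**2 + k - 1/3.
Solve (1)·f(k+1) − (1)·f(k) = k**2 + k - 1/3.
deg f ≤ 3 (via 0,0,2).
Solve for f: f(k) = k*(k**2 - 2)/3 (degree 3 ≤ 3).
Get s_k = R·t_k = k*(k**2 - 2) with R(k) = B(k−1)f(k)/C(k) = k*(k**2 - 2)/(3*k**2 + 3*k - 1).
Check: Δs_k = 3*k**2 + 3*k - 1. ✓

Yes. s_k = k \left(k^{2} - 2\right).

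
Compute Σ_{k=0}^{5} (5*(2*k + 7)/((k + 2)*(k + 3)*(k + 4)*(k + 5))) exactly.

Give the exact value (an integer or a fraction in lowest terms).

Step 1: r(k) = (k + 2)*(2*k + 9)/((k + 6)*(2*k + 7)).
Factor: A=k + 2; B=k + 6; C=k + 7/2.
Set up (k + 2)·f(k+1) − (k + 5)·f(k) − (k + 7/2) = 0.
Degrees (1,1,1) ⇒ d ≤ 3.
Solve for f: f(k) = k*(k + 3)*(k + 6)/16 (degree 3 ≤ 3).
R(k) = B(k−1)·f(k)/C(k) = k*(k + 3)*(k + 5)*(k + 6)/(8*(2*k + 7)); s_k = R·t_k = 5*k*(k + 6)/(8*(k**2 + 6*k + 8)).
Check: Δs_k = 5*(2*k + 7)/(k**4 + 14*k**3 + 71*k**2 + 154*k + 120). ✓
Evaluate s at k=6 and k=0: 9/16 and 0; difference 9/16.

Σ = 9/16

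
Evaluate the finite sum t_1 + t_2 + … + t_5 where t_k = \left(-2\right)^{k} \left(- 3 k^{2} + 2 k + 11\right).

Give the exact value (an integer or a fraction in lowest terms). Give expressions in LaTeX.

Ratio r(k) = 2*(-3*k**2 - 4*k + 10)/(3*k**2 - 2*k - 11).
Gosper form: A/B · C(k+1)/C(k) with A=-2, B=1, C=k**2 - 2*k/3 - 11/3.
Solve (-2)·f(k+1) − (1)·f(k) = k**2 - 2*k/3 - 11/3.
deg f ≤ 2 (via 0,0,2).
Match coefficients ⇒ f(k) = -(k - 3)*(k + 1)/3.
Get s_k = R·t_k = (-2)**k*(k**2 - 2*k - 3) with R(k) = B(k−1)f(k)/C(k) = -(k - 3)*(k + 1)/(3*k**2 - 2*k - 11).
Δs = (-2)**k*(-3*k**2 + 2*k + 11), as required.
Σ_(k=1)^(5) t_k = s_(6) − s_(1) = 1344 − (8) = 1336.

Σ = 1336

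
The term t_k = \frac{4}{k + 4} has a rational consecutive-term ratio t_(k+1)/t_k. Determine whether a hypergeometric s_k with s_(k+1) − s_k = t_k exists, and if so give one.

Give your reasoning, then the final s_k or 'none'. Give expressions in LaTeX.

none (Gosper's algorithm certifies no s_k)

Ratio r(k) = (k + 4)/(k + 5).
A = k + 4, B = k + 5, C = 1.
Solve (k + 4)·f(k+1) − (k + 4)·f(k) = 1.
Degrees (1,1,0) ⇒ d ≤ 0.
Put f(k) = c0: A·f(k+1) − B(k−1)·f(k) − C = -1; need -1 = 0 — inconsistent ⇒ no f, not summable.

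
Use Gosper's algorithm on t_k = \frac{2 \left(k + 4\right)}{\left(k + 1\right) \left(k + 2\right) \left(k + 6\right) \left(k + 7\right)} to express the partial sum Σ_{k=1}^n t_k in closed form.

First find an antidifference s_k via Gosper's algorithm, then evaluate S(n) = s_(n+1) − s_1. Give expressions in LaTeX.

Ratio r(k) = (k + 1)*(k + 5)*(k + 6)/((k + 3)*(k + 4)*(k + 8)).
Normal form (A,B,C) = (k + 1, k + 8, k**4 + 16*k**3 + 95*k**2 + 248*k + 240).
Need (k + 1)·f(k+1) − (k + 7)·f(k) = k**4 + 16*k**3 + 95*k**2 + 248*k + 240.
d = 6 from the (1,1,4) case.
Solving with deg f ≤ 6: f(k) = k*(k + 2)*(k + 3)*(k + 4)*(k + 5)*(k + 7)/12.
Get s_k = R·t_k = k*(k + 7)/(6*(k**2 + 7*k + 6)) with R(k) = B(k−1)f(k)/C(k) = k*(k + 2)*(k + 7)**2/(12*(k + 4)).
Check: Δs_k = 2*(k + 4)/(k**4 + 16*k**3 + 83*k**2 + 152*k + 84). ✓
Σ_(k=1)^n t_k = s_(n+1) − s_(1) = ((n**2 + 9*n + 8)/(6*(n**2 + 9*n + 14))) − (2/21), i.e. n*(n + 9)/(14*(n**2 + 9*n + 14)).

S(n) = \frac{n \left(n + 9\right)}{14 \left(n^{2} + 9 n + 14\right)}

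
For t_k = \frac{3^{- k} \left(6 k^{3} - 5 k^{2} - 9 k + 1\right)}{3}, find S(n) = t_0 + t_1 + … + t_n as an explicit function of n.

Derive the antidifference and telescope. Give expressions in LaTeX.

S(n) = \frac{3^{- n} \left(12 \cdot 3^{n} - 3 n^{3} - 11 n^{2} - 15 n - 11\right)}{3}

r(k) = (6*k**3 + 13*k**2 - k - 7)/(3*(6*k**3 - 5*k**2 - 9*k + 1)) after simplifying.
Take A(k)=1/3, B(k)=1, C(k)=k**3 - 5*k**2/6 - 3*k/2 + 1/6.
Solve (1/3)·f(k+1) − (1)·f(k) = k**3 - 5*k**2/6 - 3*k/2 + 1/6.
Degrees (0,0,3) ⇒ d ≤ 3.
Coefficient equations give f(k) = -(3*k**3 + 2*k**2 + 2*k + 4)/2.
R(k) = B(k−1)·f(k)/C(k) = -3*(3*k**3 + 2*k**2 + 2*k + 4)/(6*k**3 - 5*k**2 - 9*k + 1); s_k = R·t_k = (-3*k**3 - 2*k**2 - 2*k - 4)/3**k.
s_(k+1) − s_k = (6*k**3 - 5*k**2 - 9*k + 1)/(3*3**k) = t_k.
Σ_(k=0)^n t_k = s_(n+1) − s_(0) = (3**(-n - 1)*(-3*n**3 - 11*n**2 - 15*n - 11)) − (-4), i.e. (12*3**n - 3*n**3 - 11*n**2 - 15*n - 11)/(3*3**n).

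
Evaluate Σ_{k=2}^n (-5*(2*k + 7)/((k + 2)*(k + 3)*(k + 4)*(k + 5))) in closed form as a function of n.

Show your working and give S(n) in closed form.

S(n) = 5*(-n**2 - 8*n + 9)/(24*(n**2 + 8*n + 15))

Compute t_(k+1)/t_k: get (k + 2)*(2*k + 9)/((k + 6)*(2*k + 7)).
Factor: A=k + 2; B=k + 6; C=k + 7/2.
Solve (k + 2)·f(k+1) − (k + 5)·f(k) = k + 7/2.
deg f ≤ 3 (via 1,1,1).
Solve for f: f(k) = k*(k + 3)*(k + 6)/16 (degree 3 ≤ 3).
R(k) = B(k−1)·f(k)/C(k) = k*(k + 3)*(k + 5)*(k + 6)/(8*(2*k + 7)); s_k = R·t_k = 5*k*(-k - 6)/(8*(k**2 + 6*k + 8)).
Check: Δs_k = 5*(-2*k - 7)/(k**4 + 14*k**3 + 71*k**2 + 154*k + 120). ✓
Evaluate: s_(n+1) = 5*(-n**2 - 8*n - 7)/(8*(n**2 + 8*n + 15)); subtract s_(2) = -5/12 ⇒ S(n) = 5*(-n**2 - 8*n + 9)/(24*(n**2 + 8*n + 15)).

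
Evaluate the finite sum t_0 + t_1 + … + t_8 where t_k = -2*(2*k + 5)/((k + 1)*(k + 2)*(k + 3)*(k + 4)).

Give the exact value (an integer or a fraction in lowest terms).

Σ = -13/20

r(k) = (k + 1)*(2*k + 7)/((k + 5)*(2*k + 5)) after simplifying.
Normal form (A,B,C) = (k + 1, k + 5, k + 5/2).
Key eq: (k + 1)·f(k+1) = (k + 4)·f(k) + (k + 5/2).
From deg A=1, deg B=1, deg C=1: d=3.
A polynomial solution: f(k) = k*(k + 2)*(k + 4)/6.
So s_k = (B(k−1)f/C)·t_k = (k*(k + 2)*(k + 4)**2/(3*(2*k + 5)))·t_k = 2*k*(-k - 4)/(3*(k**2 + 4*k + 3)).
Δs = 2*(-2*k - 5)/(k**4 + 10*k**3 + 35*k**2 + 50*k + 24), as required.
Telescoping: Σ = s_(9) − s_(0) = -13/20 − (0) = -13/20.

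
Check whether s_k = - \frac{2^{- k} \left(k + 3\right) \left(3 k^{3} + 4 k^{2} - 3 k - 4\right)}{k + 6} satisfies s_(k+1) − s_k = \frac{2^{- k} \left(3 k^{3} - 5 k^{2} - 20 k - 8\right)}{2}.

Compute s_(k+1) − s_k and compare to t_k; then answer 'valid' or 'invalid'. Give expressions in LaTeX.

Invalid: residual \frac{3 \cdot 2^{- k} \left(- 3 k^{4} - 19 k^{3} + 42 k^{2} + 134 k + 56\right)}{2 \left(k^{2} + 13 k + 42\right)} ≠ 0.

s_(k+1) = k*(-3*k**3 - 25*k**2 - 66*k - 56)/(2*2**k*(k + 7))
s_(k+1) − s_k = (3*k**5 + 25*k**4 - 16*k**3 - 352*k**2 - 542*k - 168)/(2*2**k*(k**2 + 13*k + 42))
(s_(k+1) − s_k) − t_k = 3*(-3*k**4 - 19*k**3 + 42*k**2 + 134*k + 56)/(2*2**k*(k**2 + 13*k + 42))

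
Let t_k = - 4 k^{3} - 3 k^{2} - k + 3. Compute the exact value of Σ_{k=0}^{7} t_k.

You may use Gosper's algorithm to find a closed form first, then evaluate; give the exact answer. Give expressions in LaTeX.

Σ = -3560

Compute t_(k+1)/t_k: get (4*k**3 + 15*k**2 + 19*k + 5)/(4*k**3 + 3*k**2 + k - 3).
Normal form (A,B,C) = (1, 1, k**3 + 3*k**2/4 + k/4 - 3/4).
f must satisfy (1)·f(k+1) − (1)·f(k) = k**3 + 3*k**2/4 + k/4 - 3/4.
Degrees (0,0,3) ⇒ d ≤ 4.
A polynomial solution: f(k) = k*(k**3 - k**2 - 3)/4.
Certificate R = B(k−1)f/C = k*(k**3 - k**2 - 3)/(4*k**3 + 3*k**2 + k - 3) gives s_k = k*(-k**3 + k**2 + 3).
Δs = -4*k**3 - 3*k**2 - k + 3, as required.
Σ_(k=0)^(7) t_k = s_(8) − s_(0) = -3560 − (0) = -3560.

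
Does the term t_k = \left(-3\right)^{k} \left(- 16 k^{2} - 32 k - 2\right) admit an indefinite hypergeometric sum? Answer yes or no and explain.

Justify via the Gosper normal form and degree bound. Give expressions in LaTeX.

The ratio is 3*(-8*k**2 - 32*k - 25)/(8*k**2 + 16*k + 1).
Take A(k)=-3, B(k)=1, C(k)=k**2 + 2*k + 1/8.
f must satisfy (-3)·f(k+1) − (1)·f(k) = k**2 + 2*k + 1/8.
From deg A=0, deg B=0, deg C=2: d=2.
Solving with deg f ≤ 2: f(k) = -(2*k**2 + k - 2)/8.
Get s_k = R·t_k = 2*(-3)**k*(2*k**2 + k - 2) with R(k) = B(k−1)f(k)/C(k) = -(2*k**2 + k - 2)/(8*k**2 + 16*k + 1).
Verify: (-3)**k*(-16*k**2 - 32*k - 2) matches t_k.

Yes. s_k = 2 \left(-3\right)^{k} \left(2 k^{2} + k - 2\right).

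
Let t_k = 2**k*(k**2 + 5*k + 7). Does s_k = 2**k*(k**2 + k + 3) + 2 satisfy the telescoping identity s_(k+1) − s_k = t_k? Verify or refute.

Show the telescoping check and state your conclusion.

valid (s_(k+1) − s_k reduces to t_k)

s_(k+1) = 2*2**k*(k + (k + 1)**2 + 4) + 2
s_(k+1) − s_k = 2**k*(k**2 + 5*k + 7)
(s_(k+1) − s_k) − t_k = 0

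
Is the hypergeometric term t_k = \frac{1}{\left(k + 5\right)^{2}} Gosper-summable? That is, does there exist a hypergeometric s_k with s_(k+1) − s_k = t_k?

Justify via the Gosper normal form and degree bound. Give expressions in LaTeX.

No — t_k has no hypergeometric antidifference.

Step 1: r(k) = (k + 5)**2/(k + 6)**2.
A = k**2 + 10*k + 25, B = k**2 + 12*k + 36, C = 1.
Set up (k**2 + 10*k + 25)·f(k+1) − (k**2 + 10*k + 25)·f(k) − (1) = 0.
Degrees (2,2,0) ⇒ d ≤ 0.
Generic f = c0 gives residual -1; -1 = 0 cannot hold, so t_k is not Gosper-summable.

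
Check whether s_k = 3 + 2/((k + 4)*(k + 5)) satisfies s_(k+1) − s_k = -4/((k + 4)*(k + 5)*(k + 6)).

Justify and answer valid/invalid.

valid (s_(k+1) − s_k reduces to t_k)

s_(k+1) = 3 + 2/((k + 5)*(k + 6))
s_(k+1) − s_k = -4/(k**3 + 15*k**2 + 74*k + 120)
(s_(k+1) − s_k) − t_k = 0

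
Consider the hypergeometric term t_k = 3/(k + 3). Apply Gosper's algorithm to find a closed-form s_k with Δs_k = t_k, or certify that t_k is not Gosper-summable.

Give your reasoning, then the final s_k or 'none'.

none — t_k is not Gosper-summable

Compute t_(k+1)/t_k: get (k + 3)/(k + 4).
Take A(k)=k + 3, B(k)=k + 4, C(k)=1.
Key eq: (k + 3)·f(k+1) = (k + 3)·f(k) + (1).
Degrees (1,1,0) ⇒ d ≤ 0.
Put f(k) = c0: A·f(k+1) − B(k−1)·f(k) − C = -1; need -1 = 0 — inconsistent ⇒ no f, not summable.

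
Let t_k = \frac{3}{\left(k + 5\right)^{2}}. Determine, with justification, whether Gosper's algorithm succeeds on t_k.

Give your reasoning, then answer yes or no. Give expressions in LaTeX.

The ratio is (k + 5)**2/(k + 6)**2.
So A=k**2 + 10*k + 25 and B=k**2 + 12*k + 36, with C=1.
Key eq: (k**2 + 10*k + 25)·f(k+1) = (k**2 + 10*k + 25)·f(k) + (1).
d = 0 from the (2,2,0) case.
Write f(k) = c0. Then LHS − RHS = -1, requiring -1 = 0: contradictory. No certificate.

No; the coefficient equations for f are inconsistent.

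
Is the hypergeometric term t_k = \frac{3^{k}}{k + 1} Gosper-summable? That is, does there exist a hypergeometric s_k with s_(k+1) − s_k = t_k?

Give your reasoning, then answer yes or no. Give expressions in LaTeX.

No — negative degree bound, so no certificate f.

Ratio r(k) = 3*(k + 1)/(k + 2).
A = 3*k + 3, B = k + 2, C = 1.
Set up (3*k + 3)·f(k+1) − (k + 1)·f(k) − (1) = 0.
d = -1 from the (1,1,0) case.
deg f ≤ -1 is impossible — no certificate.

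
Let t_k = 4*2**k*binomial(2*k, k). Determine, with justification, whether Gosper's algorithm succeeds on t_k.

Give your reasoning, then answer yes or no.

No — key equation has no polynomial f.

Ratio r(k) = 4*(2*k + 1)/(k + 1).
So A=8*k + 4 and B=k + 1, with C=1.
Key eq: (8*k + 4)·f(k+1) = (k)·f(k) + (1).
Degrees (1,1,0) ⇒ d ≤ -1.
d = -1 < 0 ⇒ no nonzero polynomial f; not summable.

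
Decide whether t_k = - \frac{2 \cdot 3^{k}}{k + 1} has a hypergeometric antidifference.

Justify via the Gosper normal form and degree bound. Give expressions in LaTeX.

No; the degree bound rules out any f.

r(k) = 3*(k + 1)/(k + 2) after simplifying.
A = 3*k + 3, B = k + 2, C = 1.
Set up (3*k + 3)·f(k+1) − (k + 1)·f(k) − (1) = 0.
From deg A=1, deg B=1, deg C=0: d=-1.
Bound -1 < 0, so the key equation has no polynomial solution.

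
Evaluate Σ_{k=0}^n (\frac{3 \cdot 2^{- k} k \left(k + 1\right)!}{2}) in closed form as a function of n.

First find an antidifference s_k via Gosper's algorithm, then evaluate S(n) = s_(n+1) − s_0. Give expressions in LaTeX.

r(k) = (k + 1)*(k + 2)/(2*k) after simplifying.
Take A(k)=k/2 + 1, B(k)=1, C(k)=k.
f must satisfy (k/2 + 1)·f(k+1) − (1)·f(k) = k.
Degrees (1,0,1) ⇒ d ≤ 0.
Solve for f: f(k) = 2 (degree 0 ≤ 0).
Certificate R = B(k−1)f/C = 2/k gives s_k = 3*factorial(k + 1)/2**k.
Check: Δs_k = 3*k*factorial(k + 1)/(2*2**k). ✓
Telescope: S(n) = s_(n+1) − s_(0) = 3*2**(-n - 1)*factorial(n + 2) − (3) = -3 + 3*factorial(n + 2)/(2*2**n).

S(n) = -3 + \frac{3 \cdot 2^{- n} \left(n + 2\right)!}{2}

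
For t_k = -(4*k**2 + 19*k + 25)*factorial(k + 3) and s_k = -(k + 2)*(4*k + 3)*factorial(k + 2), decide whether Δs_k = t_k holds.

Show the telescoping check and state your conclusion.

Invalid: residual (4*k**2 + 15*k + 18)*factorial(k + 2) ≠ 0.

s_(k+1) = -(k + 3)*(4*k + 7)*factorial(k + 3)
s_(k+1) − s_k = -(4*k**3 + 27*k**2 + 67*k + 57)*factorial(k + 2)
(s_(k+1) − s_k) − t_k = (4*k**2 + 15*k + 18)*factorial(k + 2)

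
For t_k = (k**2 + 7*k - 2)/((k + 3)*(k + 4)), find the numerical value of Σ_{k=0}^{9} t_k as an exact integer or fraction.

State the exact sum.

Σ = 250/39

Compute t_(k+1)/t_k: get (k + 3)*(7*k + (k + 1)**2 + 5)/((k + 5)*(k**2 + 7*k - 2)).
Take A(k)=k + 3, B(k)=k + 5, C(k)=k**2 + 7*k - 2.
Key eq: (k + 3)·f(k+1) = (k + 4)·f(k) + (k**2 + 7*k - 2).
deg f ≤ 2 (via 1,1,2).
Solve for f: f(k) = k*(3*k - 5)/3 (degree 2 ≤ 2).
So s_k = (B(k−1)f/C)·t_k = (k*(k + 4)*(3*k - 5)/(3*(k**2 + 7*k - 2)))·t_k = k*(3*k - 5)/(3*(k + 3)).
Δs = (k**2 + 7*k - 2)/(k**2 + 7*k + 12), as required.
Evaluate s at k=10 and k=0: 250/39 and 0; difference 250/39.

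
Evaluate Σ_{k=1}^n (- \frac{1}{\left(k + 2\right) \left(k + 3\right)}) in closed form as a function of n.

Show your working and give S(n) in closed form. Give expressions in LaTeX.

S(n) = - \frac{n}{3 n + 9}

r(k) = (k + 2)/(k + 4) after simplifying.
Normal form (A,B,C) = (k + 2, k + 4, 1).
Solve (k + 2)·f(k+1) − (k + 3)·f(k) = 1.
From deg A=1, deg B=1, deg C=0: d=1.
Solve for f: f(k) = k/2 (degree 1 ≤ 1).
Get s_k = R·t_k = -k/(2*k + 4) with R(k) = B(k−1)f(k)/C(k) = k*(k + 3)/2.
Check: Δs_k = -1/(k**2 + 5*k + 6). ✓
s_(n+1) = (-n - 1)/(2*(n + 3)) and s_(1) = -1/6, so S(n) = -n/(3*n + 9).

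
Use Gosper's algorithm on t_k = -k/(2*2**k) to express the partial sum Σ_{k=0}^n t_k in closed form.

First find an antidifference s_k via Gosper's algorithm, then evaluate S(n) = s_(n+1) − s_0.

r(k) = (k + 1)/(2*k) after simplifying.
Factor: A=1/2; B=1; C=k.
f must satisfy (1/2)·f(k+1) − (1)·f(k) = k.
Degrees (0,0,1) ⇒ d ≤ 1.
Solving with deg f ≤ 1: f(k) = -2*(k + 1).
R(k) = B(k−1)·f(k)/C(k) = -2*(k + 1)/k; s_k = R·t_k = (k + 1)/2**k.
Verify: -k/(2*2**k) matches t_k.
Evaluate: s_(n+1) = 2**(-n - 1)*(n + 2); subtract s_(0) = 1 ⇒ S(n) = 2**(-n - 1)*(-2**(n + 1) + n + 2).

S(n) = 2**(-n - 1)*(-2**(n + 1) + n + 2)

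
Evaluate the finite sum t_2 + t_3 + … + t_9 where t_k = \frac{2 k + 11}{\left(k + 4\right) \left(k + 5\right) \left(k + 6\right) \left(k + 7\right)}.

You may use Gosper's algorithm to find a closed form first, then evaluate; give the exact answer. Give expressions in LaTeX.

Step 1: r(k) = (k + 4)*(2*k + 13)/((k + 8)*(2*k + 11)).
Gosper form: A/B · C(k+1)/C(k) with A=k + 4, B=k + 8, C=k + 11/2.
Need (k + 4)·f(k+1) − (k + 7)·f(k) = k + 11/2.
Degrees (1,1,1) ⇒ d ≤ 3.
Coefficient equations give f(k) = k*(k + 5)*(k + 10)/48.
Then R = B(k−1)f/C = k*(k + 5)*(k + 7)*(k + 10)/(24*(2*k + 11)), so s_k = R(k)·t_k = k*(k + 10)/(24*(k**2 + 10*k + 24)).
Check: Δs_k = (2*k + 11)/(k**4 + 22*k**3 + 179*k**2 + 638*k + 840). ✓
Evaluate s at k=10 and k=2: 25/672 and 1/48; difference 11/672.

Σ = 11/672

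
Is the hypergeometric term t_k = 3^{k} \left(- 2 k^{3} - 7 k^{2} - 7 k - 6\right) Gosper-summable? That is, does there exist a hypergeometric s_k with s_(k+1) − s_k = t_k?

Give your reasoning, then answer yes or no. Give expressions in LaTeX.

Yes. s_k = 3^{k} k \left(- k^{2} + k - 2\right).

Compute t_(k+1)/t_k: get 3*(2*k**3 + 13*k**2 + 27*k + 22)/(2*k**3 + 7*k**2 + 7*k + 6).
A = 3, B = 1, C = k**3 + 7*k**2/2 + 7*k/2 + 3.
Need (3)·f(k+1) − (1)·f(k) = k**3 + 7*k**2/2 + 7*k/2 + 3.
Degrees (0,0,3) ⇒ d ≤ 3.
A polynomial solution: f(k) = k*(k**2 - k + 2)/2.
Get s_k = R·t_k = 3**k*k*(-k**2 + k - 2) with R(k) = B(k−1)f(k)/C(k) = k*(k**2 - k + 2)/(2*k**3 + 7*k**2 + 7*k + 6).
s_(k+1) − s_k = 3**k*(-2*k**3 - 7*k**2 - 7*k - 6) = t_k.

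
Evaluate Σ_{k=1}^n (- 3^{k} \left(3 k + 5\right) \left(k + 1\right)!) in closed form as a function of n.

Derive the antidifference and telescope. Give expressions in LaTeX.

S(n) = - 3 \cdot 3^{n} \left(n + 2\right)! + 6

t_(k+1)/t_k = 3*(k + 2)*(3*k + 8)/(3*k + 5).
Gosper form: A/B · C(k+1)/C(k) with A=3*k + 6, B=1, C=k + 5/3.
f must satisfy (3*k + 6)·f(k+1) − (1)·f(k) = k + 5/3.
Bound: deg f ≤ 0.
Solve for f: f(k) = 1/3 (degree 0 ≤ 0).
R(k) = B(k−1)·f(k)/C(k) = 1/(3*k + 5); s_k = R·t_k = -3**k*factorial(k + 1).
Δs = -3**k*(3*k + 5)*factorial(k + 1), as required.
Evaluate: s_(n+1) = -3**(n + 1)*factorial(n + 2); subtract s_(1) = -6 ⇒ S(n) = -3*3**n*factorial(n + 2) + 6.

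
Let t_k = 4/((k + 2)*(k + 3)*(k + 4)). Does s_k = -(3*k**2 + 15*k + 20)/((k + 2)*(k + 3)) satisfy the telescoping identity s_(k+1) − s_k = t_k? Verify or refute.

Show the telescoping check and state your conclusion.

s_(k+1) = (-15*k - 3*(k + 1)**2 - 35)/((k + 3)*(k + 4))
s_(k+1) − s_k = 4/(k**3 + 9*k**2 + 26*k + 24)
(s_(k+1) − s_k) − t_k = 0

valid (s_(k+1) − s_k reduces to t_k)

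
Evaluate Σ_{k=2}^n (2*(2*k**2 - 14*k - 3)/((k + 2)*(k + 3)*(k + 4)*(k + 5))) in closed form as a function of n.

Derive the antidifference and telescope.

S(n) = (n**3 - 68*n**2 - 33*n + 100)/(20*(n**3 + 12*n**2 + 47*n + 60))

Ratio r(k) = (k + 2)*(14*k - 2*(k + 1)**2 + 17)/((k + 6)*(-2*k**2 + 14*k + 3)).
Normal form (A,B,C) = (k + 2, k + 6, k**2 - 7*k - 3/2).
Key eq: (k + 2)·f(k+1) = (k + 5)·f(k) + (k**2 - 7*k - 3/2).
Bound: deg f ≤ 3.
Coefficient equations give f(k) = -k*(k**2 + 57*k - 22)/48.
Certificate R = B(k−1)f/C = -k*(k + 5)*(k**2 + 57*k - 22)/(24*(2*k**2 - 14*k - 3)) gives s_k = k*(-k**2 - 57*k + 22)/(12*(k + 2)*(k + 3)*(k + 4)).
Verify: 2*(2*k**2 - 14*k - 3)/(k**4 + 14*k**3 + 71*k**2 + 154*k + 120) matches t_k.
Evaluate: s_(n+1) = (-n**3 - 60*n**2 - 95*n - 36)/(12*(n**3 + 12*n**2 + 47*n + 60)); subtract s_(2) = -2/15 ⇒ S(n) = (n**3 - 68*n**2 - 33*n + 100)/(20*(n**3 + 12*n**2 + 47*n + 60)).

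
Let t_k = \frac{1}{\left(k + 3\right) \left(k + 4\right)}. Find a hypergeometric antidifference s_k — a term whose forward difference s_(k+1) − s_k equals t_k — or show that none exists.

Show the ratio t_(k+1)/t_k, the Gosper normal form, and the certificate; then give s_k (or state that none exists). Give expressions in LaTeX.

s_k = \frac{k}{3 \left(k + 3\right)}

Ratio r(k) = (k + 3)/(k + 5).
A = k + 3, B = k + 5, C = 1.
Need (k + 3)·f(k+1) − (k + 4)·f(k) = 1.
Bound: deg f ≤ 1.
Solving with deg f ≤ 1: f(k) = k/3.
Then R = B(k−1)f/C = k*(k + 4)/3, so s_k = R(k)·t_k = k/(3*(k + 3)).
Verify: 1/(k**2 + 7*k + 12) matches t_k.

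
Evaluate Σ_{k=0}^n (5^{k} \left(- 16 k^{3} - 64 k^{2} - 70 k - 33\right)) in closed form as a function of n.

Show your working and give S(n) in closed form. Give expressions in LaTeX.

r(k) = 5*(16*k**3 + 112*k**2 + 246*k + 183)/(16*k**3 + 64*k**2 + 70*k + 33) after simplifying.
Normal form (A,B,C) = (5, 1, k**3 + 4*k**2 + 35*k/8 + 33/16).
Set up (5)·f(k+1) − (1)·f(k) − (k**3 + 4*k**2 + 35*k/8 + 33/16) = 0.
d = 3 from the (0,0,3) case.
Coefficient equations give f(k) = (4*k**3 + k**2 + 2)/16.
Certificate R = B(k−1)f/C = (4*k**3 + k**2 + 2)/(16*k**3 + 64*k**2 + 70*k + 33) gives s_k = 5**k*(-4*k**3 - k**2 - 2).
Verify: 5**k*(-16*k**3 - 64*k**2 - 70*k - 33) matches t_k.
Telescope: S(n) = s_(n+1) − s_(0) = 5**(n + 1)*(-4*n**3 - 13*n**2 - 14*n - 7) − (-2) = -20*5**n*n**3 - 65*5**n*n**2 - 70*5**n*n - 35*5**n + 2.

S(n) = - 20 \cdot 5^{n} n^{3} - 65 \cdot 5^{n} n^{2} - 70 \cdot 5^{n} n - 35 \cdot 5^{n} + 2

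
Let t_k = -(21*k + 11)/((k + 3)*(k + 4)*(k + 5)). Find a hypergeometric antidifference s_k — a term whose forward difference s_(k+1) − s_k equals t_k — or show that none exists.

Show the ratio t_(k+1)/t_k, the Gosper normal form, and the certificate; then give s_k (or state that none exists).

The ratio is (k + 3)*(21*k + 32)/((k + 6)*(21*k + 11)).
So A=k + 3 and B=k + 6, with C=k + 11/21.
Need (k + 3)·f(k+1) − (k + 5)·f(k) = k + 11/21.
From deg A=1, deg B=1, deg C=1: d=2.
Solve for f: f(k) = k*(37*k + 7)/252 (degree 2 ≤ 2).
Certificate R = B(k−1)f/C = k*(k + 5)*(37*k + 7)/(12*(21*k + 11)) gives s_k = k*(-37*k - 7)/(12*(k + 3)*(k + 4)).
s_(k+1) − s_k = (-21*k - 11)/(k**3 + 12*k**2 + 47*k + 60) = t_k.

s_k = k*(-37*k - 7)/(12*(k + 3)*(k + 4))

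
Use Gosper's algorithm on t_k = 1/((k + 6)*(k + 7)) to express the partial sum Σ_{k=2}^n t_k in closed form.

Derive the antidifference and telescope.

S(n) = (n - 1)/(8*(n + 7))

r(k) = (k + 6)/(k + 8) after simplifying.
Normal form (A,B,C) = (k + 6, k + 8, 1).
Need (k + 6)·f(k+1) − (k + 7)·f(k) = 1.
From deg A=1, deg B=1, deg C=0: d=1.
Match coefficients ⇒ f(k) = k/6.
R(k) = B(k−1)·f(k)/C(k) = k*(k + 7)/6; s_k = R·t_k = k/(6*(k + 6)).
Δs = 1/(k**2 + 13*k + 42), as required.
Telescope: S(n) = s_(n+1) − s_(2) = (n + 1)/(6*(n + 7)) − (1/24) = (n - 1)/(8*(n + 7)).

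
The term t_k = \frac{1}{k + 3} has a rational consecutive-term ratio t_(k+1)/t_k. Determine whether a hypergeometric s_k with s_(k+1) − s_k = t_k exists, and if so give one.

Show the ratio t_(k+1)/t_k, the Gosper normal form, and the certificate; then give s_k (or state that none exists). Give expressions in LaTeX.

Ratio r(k) = (k + 3)/(k + 4).
Factor: A=k + 3; B=k + 4; C=1.
Key eq: (k + 3)·f(k+1) = (k + 3)·f(k) + (1).
d = 0 from the (1,1,0) case.
Generic f = c0 gives residual -1; -1 = 0 cannot hold, so t_k is not Gosper-summable.

not Gosper-summable; s_k does not exist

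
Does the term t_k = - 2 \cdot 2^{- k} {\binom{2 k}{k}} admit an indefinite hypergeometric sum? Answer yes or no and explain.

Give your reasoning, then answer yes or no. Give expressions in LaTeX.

t_(k+1)/t_k = (2*k + 1)/(k + 1).
Factor: A=2*k + 1; B=k + 1; C=1.
Set up (2*k + 1)·f(k+1) − (k)·f(k) − (1) = 0.
Bound: deg f ≤ -1.
deg f ≤ -1 is impossible — no certificate.

No; the degree bound rules out any f.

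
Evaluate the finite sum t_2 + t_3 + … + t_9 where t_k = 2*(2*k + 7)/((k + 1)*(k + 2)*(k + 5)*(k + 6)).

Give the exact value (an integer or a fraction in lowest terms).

Ratio r(k) = (k + 1)*(k + 5)*(2*k + 9)/((k + 3)*(k + 7)*(2*k + 7)).
So A=k + 1 and B=k + 7, with C=k**3 + 21*k**2/2 + 73*k/2 + 42.
Need (k + 1)·f(k+1) − (k + 6)·f(k) = k**3 + 21*k**2/2 + 73*k/2 + 42.
Degrees (1,1,3) ⇒ d ≤ 5.
Match coefficients ⇒ f(k) = k*(k + 2)*(k + 3)*(k + 4)*(k + 6)/10.
Certificate R = B(k−1)f/C = k*(k + 2)*(k + 6)**2/(5*(2*k + 7)) gives s_k = 2*k*(k + 6)/(5*(k**2 + 6*k + 5)).
Check: Δs_k = 2*(2*k + 7)/(k**4 + 14*k**3 + 65*k**2 + 112*k + 60). ✓
Sum = s_(10) − s_(2); s_(10) = 64/165, s_(2) = 32/105 ⇒ 32/385.

Σ = 32/385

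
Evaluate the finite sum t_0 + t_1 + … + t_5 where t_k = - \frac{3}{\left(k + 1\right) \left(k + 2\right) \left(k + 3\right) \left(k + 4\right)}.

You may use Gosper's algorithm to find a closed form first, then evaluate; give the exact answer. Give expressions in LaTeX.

Step 1: r(k) = (k + 1)/(k + 5).
Gosper form: A/B · C(k+1)/C(k) with A=k + 1, B=k + 5, C=1.
Key eq: (k + 1)·f(k+1) = (k + 4)·f(k) + (1).
d = 3 from the (1,1,0) case.
Solve for f: f(k) = k*(k**2 + 6*k + 11)/18 (degree 3 ≤ 3).
Certificate R = B(k−1)f/C = k*(k + 4)*(k**2 + 6*k + 11)/18 gives s_k = k*(-k**2 - 6*k - 11)/(6*(k + 1)*(k + 2)*(k + 3)).
s_(k+1) − s_k = -3/(k**4 + 10*k**3 + 35*k**2 + 50*k + 24) = t_k.
Sum = s_(6) − s_(0); s_(6) = -83/504, s_(0) = 0 ⇒ -83/504.

Σ = -83/504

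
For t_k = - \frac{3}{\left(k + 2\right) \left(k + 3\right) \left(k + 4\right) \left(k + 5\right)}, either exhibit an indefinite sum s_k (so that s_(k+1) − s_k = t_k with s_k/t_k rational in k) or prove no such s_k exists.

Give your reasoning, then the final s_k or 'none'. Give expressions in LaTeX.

s_k = \frac{k \left(- k^{2} - 9 k - 26\right)}{24 \left(k + 2\right) \left(k + 3\right) \left(k + 4\right)}

Step 1: r(k) = (k + 2)/(k + 6).
Normal form (A,B,C) = (k + 2, k + 6, 1).
Key eq: (k + 2)·f(k+1) = (k + 5)·f(k) + (1).
Degrees (1,1,0) ⇒ d ≤ 3.
Match coefficients ⇒ f(k) = k*(k**2 + 9*k + 26)/72.
Certificate R = B(k−1)f/C = k*(k + 5)*(k**2 + 9*k + 26)/72 gives s_k = k*(-k**2 - 9*k - 26)/(24*(k + 2)*(k + 3)*(k + 4)).
Check: Δs_k = -3/(k**4 + 14*k**3 + 71*k**2 + 154*k + 120). ✓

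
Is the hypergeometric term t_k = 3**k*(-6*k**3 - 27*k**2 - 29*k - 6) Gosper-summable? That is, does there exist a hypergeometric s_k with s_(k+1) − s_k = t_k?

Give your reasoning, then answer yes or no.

Yes. s_k = 3**k*(-3*k**3 - k + 3).

Compute t_(k+1)/t_k: get 3*(6*k**3 + 45*k**2 + 101*k + 68)/(6*k**3 + 27*k**2 + 29*k + 6).
A = 3, B = 1, C = k**3 + 9*k**2/2 + 29*k/6 + 1.
Key eq: (3)·f(k+1) = (1)·f(k) + (k**3 + 9*k**2/2 + 29*k/6 + 1).
Degrees (0,0,3) ⇒ d ≤ 3.
Solve for f: f(k) = (3*k**3 + k - 3)/6 (degree 3 ≤ 3).
R(k) = B(k−1)·f(k)/C(k) = (3*k**3 + k - 3)/((k + 3)*(6*k**2 + 9*k + 2)); s_k = R·t_k = 3**k*(-3*k**3 - k + 3).
s_(k+1) − s_k = 3**k*(3*k**3 - 2*k - 9*(k + 1)**3 + 3) = t_k.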